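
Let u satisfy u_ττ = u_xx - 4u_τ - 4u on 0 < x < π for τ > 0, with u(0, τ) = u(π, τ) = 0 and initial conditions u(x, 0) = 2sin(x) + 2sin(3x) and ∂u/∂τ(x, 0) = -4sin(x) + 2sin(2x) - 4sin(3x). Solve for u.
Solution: Substitute u = exp(-2τ)w.
Then u_τ = exp(-2τ)(w_τ - 2w), u_ττ = exp(-2τ)(w_ττ - 4w_τ + 4w), u_xx = exp(-2τ)w_xx; substituting and dividing by exp(-2τ), the lower-order terms cancel: w_ττ = w_xx (standard wave equation).
Data for w: w(x,0) = u(x,0) = 2sin(x) + 2sin(3x); w_τ(x,0) = u_τ(x,0) + 2u(x,0) = 2sin(2x). The boundary conditions carry over: w(0,τ) = w(π,τ) = 0.
Separating variables: w = Σ [A_n cos(ω_n τ) + B_n sin(ω_n τ)] sin(nx), ω_n = n. From ICs (B_n = velocity coefficient / ω_n): A_1=2, A_3=2, B_2=1.
So w(x,τ) = 2sin(x)cos(τ) + sin(2x)sin(2τ) + 2sin(3x)cos(3τ), and u(x,τ) = exp(-2τ)w(x,τ).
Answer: u(x, τ) = 2exp(-2τ)sin(x)cos(τ) + exp(-2τ)sin(2x)sin(2τ) + 2exp(-2τ)sin(3x)cos(3τ)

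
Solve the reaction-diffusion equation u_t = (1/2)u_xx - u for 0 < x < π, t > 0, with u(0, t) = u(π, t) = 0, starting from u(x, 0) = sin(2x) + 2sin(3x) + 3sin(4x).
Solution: Substitute u = exp(-t)w.
Then u_t = exp(-t)(w_t - w), u_xx = exp(-t)w_xx; substituting and dividing by exp(-t), the lower-order terms cancel: w_t = (1/2)w_xx (standard heat equation).
Data for w: w(x,0) = u(x,0) = sin(2x) + 2sin(3x) + 3sin(4x). The boundary conditions carry over: w(0,t) = w(π,t) = 0.
Separating variables: w = Σ c_n exp(-n²t/2) sin(nx). From w(x,0) = sin(2x) + 2sin(3x) + 3sin(4x): c_2=1, c_3=2, c_4=3.
So w(x,t) = exp(-2t)sin(2x) + 3exp(-8t)sin(4x) + 2exp(-9t/2)sin(3x), and u(x,t) = exp(-t)w(x,t).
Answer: u(x, t) = exp(-3t)sin(2x) + 3exp(-9t)sin(4x) + 2exp(-11t/2)sin(3x)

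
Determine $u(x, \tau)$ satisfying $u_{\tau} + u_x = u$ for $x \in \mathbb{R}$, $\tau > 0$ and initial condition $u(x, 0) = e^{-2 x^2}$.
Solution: Substitute $u = e^{\tau}w$, i.e. $w = e^{-\tau}u$.
By the product rule, $u_{\tau} = e^{\tau}(w_{\tau} + w)$, $u_x = e^{\tau}w_x$.
Substituting into the PDE and dividing by $e^{\tau}$: $w_{\tau} + w + w_x = w$.
The lower-order terms cancel, leaving the standard advection equation $w_{\tau} + w_x = 0$.
Initial data for $w$: $w(x,0) = u(x,0) = e^{-2 x^2}$.
Solve for $w$:
  By method of characteristics (waves move right with speed 1):
  Along characteristics $x - \tau =$ const, $w$ is constant, so $w(x,\tau) = f(x - \tau)$ with $f = w( \cdot , 0)$.
Hence $w(x,\tau) = e^{-2 (x - \tau)^2}$.
Transform back: $u(x,\tau) = e^{\tau}w(x,\tau)$.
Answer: $u(x, \tau) = e^{\tau} e^{-2 (-\tau + x)^2}$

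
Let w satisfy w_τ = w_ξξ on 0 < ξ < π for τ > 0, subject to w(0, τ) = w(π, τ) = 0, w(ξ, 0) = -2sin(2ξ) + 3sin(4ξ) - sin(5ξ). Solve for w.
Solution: Separating variables: w = Σ c_n exp(-n²τ) sin(nξ). From w(ξ,0) = -2sin(2ξ) + 3sin(4ξ) - sin(5ξ): c_2=-2, c_4=3, c_5=-1.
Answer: w(ξ, τ) = -2exp(-4τ)sin(2ξ) + 3exp(-16τ)sin(4ξ) - exp(-25τ)sin(5ξ)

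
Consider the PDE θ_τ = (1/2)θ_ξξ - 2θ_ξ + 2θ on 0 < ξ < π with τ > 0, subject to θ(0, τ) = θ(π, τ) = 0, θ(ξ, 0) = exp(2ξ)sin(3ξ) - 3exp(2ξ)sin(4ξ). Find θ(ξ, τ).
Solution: Substitute θ = exp(2ξ)u, i.e. u = exp(-2ξ)θ.
By the product rule, θ_ξ = exp(2ξ)(u_ξ + 2u), θ_ξξ = exp(2ξ)(u_ξξ + 4u_ξ + 4u), θ_τ = exp(2ξ)u_τ.
Substituting into the PDE and dividing by exp(2ξ): u_τ = (1/2)(u_ξξ + 4u_ξ + 4u) - 2(u_ξ + 2u) + 2u.
The lower-order terms cancel, leaving the standard heat equation u_τ = (1/2)u_ξξ.
Initial data for u: u(ξ,0) = exp(-2ξ)θ(ξ,0) = sin(3ξ) - 3sin(4ξ). The boundary conditions carry over: u(0,τ) = u(π,τ) = 0.
Solve for u:
  Using separation of variables u = X(ξ)G(τ):
  Eigenfunctions: sin(nξ), n = 1, 2, 3, ...
  General solution: u(ξ, τ) = Σ c_n sin(nξ) exp(-n² τ/2)
  Matching u(ξ,0) = sin(3ξ) - 3sin(4ξ) term by term: c_3=1, c_4=-3.
Hence u(ξ,τ) = -3exp(-8τ)sin(4ξ) + exp(-9τ/2)sin(3ξ).
Transform back: θ(ξ,τ) = exp(2ξ)u(ξ,τ).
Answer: θ(ξ, τ) = -3exp(2ξ)exp(-8τ)sin(4ξ) + exp(2ξ)exp(-9τ/2)sin(3ξ)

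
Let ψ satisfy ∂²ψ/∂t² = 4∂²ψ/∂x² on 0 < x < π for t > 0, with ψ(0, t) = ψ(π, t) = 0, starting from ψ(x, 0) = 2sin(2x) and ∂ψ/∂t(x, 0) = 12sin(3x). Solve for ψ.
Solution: Separating variables: ψ = Σ [A_n cos(ω_n t) + B_n sin(ω_n t)] sin(nx), ω_n = 2n. From ICs (B_n = velocity coefficient / ω_n): A_2=2, B_3=2.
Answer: ψ(x, t) = 2sin(6t)sin(3x) + 2sin(2x)cos(4t)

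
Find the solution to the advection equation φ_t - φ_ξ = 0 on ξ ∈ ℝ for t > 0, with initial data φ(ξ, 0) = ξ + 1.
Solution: By characteristics (dξ/dt = -1), φ(ξ,t) = f(ξ + t) with f = φ(·, 0).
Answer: φ(ξ, t) = t + ξ + 1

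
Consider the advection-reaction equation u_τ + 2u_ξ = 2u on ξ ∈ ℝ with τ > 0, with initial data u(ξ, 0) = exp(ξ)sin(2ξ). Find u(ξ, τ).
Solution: Substitute u = exp(ξ)w, i.e. w = exp(-ξ)u.
By the product rule, u_ξ = exp(ξ)(w_ξ + w), u_τ = exp(ξ)w_τ.
Substituting into the PDE and dividing by exp(ξ): w_τ + 2(w_ξ + w) = 2w.
The lower-order terms cancel, leaving the standard advection equation w_τ + 2w_ξ = 0.
Initial data for w: w(ξ,0) = exp(-ξ)u(ξ,0) = sin(2ξ).
Solve for w:
  By method of characteristics (waves move right with speed 2):
  Along characteristics ξ - 2τ = const, w is constant, so w(ξ,τ) = f(ξ - 2τ) with f = w(·, 0).
Hence w(ξ,τ) = sin(2ξ - 4τ).
Transform back: u(ξ,τ) = exp(ξ)w(ξ,τ).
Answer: u(ξ, τ) = exp(ξ)sin(2ξ - 4τ)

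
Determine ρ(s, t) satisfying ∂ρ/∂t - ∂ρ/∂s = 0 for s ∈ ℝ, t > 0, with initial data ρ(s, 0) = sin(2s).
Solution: By characteristics (ds/dt = -1), ρ(s,t) = f(s + t) with f = ρ(·, 0).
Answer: ρ(s, t) = sin(2s + 2t)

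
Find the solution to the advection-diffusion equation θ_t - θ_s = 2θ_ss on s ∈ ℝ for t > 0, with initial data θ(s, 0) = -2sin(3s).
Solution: Moving frame: η = s + t, σ = t, θ = u(η,σ), so θ_t = u_σ + u_η and θ_ss = u_ηη.
Hence θ_t - θ_s = u_σ and the PDE becomes the heat equation u_σ = 2u_ηη on η ∈ ℝ.
Initial data: u(η,0) = θ(η,0) = -2sin(3η). Each mode sin(nη) decays as exp(-2n²σ) on ℝ, so u(η,σ) = Σ c_n exp(-2n²σ) sin(nη) with c_3=-2: u(η,σ) = -2exp(-18σ)sin(3η).
Substituting back: θ(s,t) = u(s + t, t).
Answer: θ(s, t) = -2exp(-18t)sin(3s + 3t)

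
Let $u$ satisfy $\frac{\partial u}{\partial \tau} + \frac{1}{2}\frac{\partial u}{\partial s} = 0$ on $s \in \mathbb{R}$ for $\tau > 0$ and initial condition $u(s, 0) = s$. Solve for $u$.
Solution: By characteristics ($ds/d\tau = 1/2$), $u(s,\tau) = f(s - \frac{1}{2}\tau)$ with $f = u( \cdot , 0)$.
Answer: $u(s, \tau) = -\frac{1}{2} \tau + s$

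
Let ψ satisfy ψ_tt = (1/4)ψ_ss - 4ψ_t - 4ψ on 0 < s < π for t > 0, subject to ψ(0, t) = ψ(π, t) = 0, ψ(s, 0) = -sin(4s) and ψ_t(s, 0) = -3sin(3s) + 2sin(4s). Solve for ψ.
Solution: Substitute ψ = exp(-2t)u.
Then ψ_t = exp(-2t)(u_t - 2u), ψ_tt = exp(-2t)(u_tt - 4u_t + 4u), ψ_ss = exp(-2t)u_ss; substituting and dividing by exp(-2t), the lower-order terms cancel: u_tt = (1/4)u_ss (standard wave equation).
Data for u: u(s,0) = ψ(s,0) = -sin(4s); u_t(s,0) = ψ_t(s,0) + 2ψ(s,0) = -3sin(3s). The boundary conditions carry over: u(0,t) = u(π,t) = 0.
Separating variables: u = Σ [A_n cos(ω_n t) + B_n sin(ω_n t)] sin(ns), ω_n = n/2. From ICs (B_n = velocity coefficient / ω_n): A_4=-1, B_3=-2.
So u(s,t) = -2sin(3s)sin(3t/2) - sin(4s)cos(2t), and ψ(s,t) = exp(-2t)u(s,t).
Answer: ψ(s, t) = -2exp(-2t)sin(3s)sin(3t/2) - exp(-2t)sin(4s)cos(2t)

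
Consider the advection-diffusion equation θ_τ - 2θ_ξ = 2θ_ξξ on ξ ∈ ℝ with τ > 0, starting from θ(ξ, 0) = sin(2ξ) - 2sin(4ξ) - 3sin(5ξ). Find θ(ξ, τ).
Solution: Change to a moving frame: let η = ξ + 2τ, σ = τ and write θ(ξ,τ) = u(η,σ).
By the chain rule θ_τ = u_σ + 2u_η, θ_ξ = u_η, θ_ξξ = u_ηη.
Then θ_τ - 2θ_ξ = u_σ: the advection term cancels and the PDE becomes the heat equation u_σ = 2u_ηη on η ∈ ℝ.
Initial data: u(η,0) = θ(η,0) = sin(2η) - 2sin(4η) - 3sin(5η).
On η ∈ ℝ each mode satisfies (sin(nη))″ = -n² sin(nη), so exp(-2n²σ) sin(nη) solves the heat equation; by superposition u(η,σ) = Σ c_n exp(-2n²σ) sin(nη).
Reading off the coefficients: c_2=1, c_4=-2, c_5=-3, so u(η,σ) = exp(-8σ)sin(2η) - 2exp(-32σ)sin(4η) - 3exp(-50σ)sin(5η).
Substituting back η = ξ + 2τ, σ = τ: θ(ξ,τ) = u(ξ + 2τ, τ).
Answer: θ(ξ, τ) = exp(-8τ)sin(2ξ + 4τ) - 2exp(-32τ)sin(4ξ + 8τ) - 3exp(-50τ)sin(5ξ + 10τ)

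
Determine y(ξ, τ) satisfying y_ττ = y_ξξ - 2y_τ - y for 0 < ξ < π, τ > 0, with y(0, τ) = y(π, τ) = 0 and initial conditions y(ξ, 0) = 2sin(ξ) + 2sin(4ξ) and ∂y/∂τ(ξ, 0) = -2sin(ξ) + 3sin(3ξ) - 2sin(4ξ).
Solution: Substitute y = exp(-τ)u, i.e. u = exp(τ)y.
By the product rule, y_τ = exp(-τ)(u_τ - u), y_ττ = exp(-τ)(u_ττ - 2u_τ + u), y_ξξ = exp(-τ)u_ξξ.
Substituting into the PDE and dividing by exp(-τ): u_ττ - 2u_τ + u = u_ξξ - 2(u_τ - u) - u.
The lower-order terms cancel, leaving the standard wave equation u_ττ = u_ξξ.
Initial data for u: u(ξ,0) = y(ξ,0) = 2sin(ξ) + 2sin(4ξ); u_τ(ξ,0) = y_τ(ξ,0) + y(ξ,0) = 3sin(3ξ). The boundary conditions carry over: u(0,τ) = u(π,τ) = 0.
Solve for u:
  Using separation of variables u = X(ξ)T(τ):
  Eigenfunctions: sin(nξ), n = 1, 2, 3, ...
  General solution: u(ξ, τ) = Σ [A_n cos(n τ) + B_n sin(n τ)] sin(nξ)
  From u(ξ,0) = 2sin(ξ) + 2sin(4ξ): A_1=2, A_4=2. From u_τ(ξ,0) = 3sin(3ξ), using u_τ(ξ,0) = Σ ω_n B_n sin(nξ) with ω_n = n: B_3 = 3/3 = 1.
Hence u(ξ,τ) = 2sin(ξ)cos(τ) + sin(3ξ)sin(3τ) + 2sin(4ξ)cos(4τ).
Transform back: y(ξ,τ) = exp(-τ)u(ξ,τ).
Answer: y(ξ, τ) = 2exp(-τ)sin(ξ)cos(τ) + exp(-τ)sin(3ξ)sin(3τ) + 2exp(-τ)sin(4ξ)cos(4τ)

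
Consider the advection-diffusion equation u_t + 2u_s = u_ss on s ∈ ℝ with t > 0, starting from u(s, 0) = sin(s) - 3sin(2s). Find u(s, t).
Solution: Moving frame: η = s - 2t, σ = t, u = w(η,σ), so u_t = w_σ - 2w_η and u_ss = w_ηη.
Hence u_t + 2u_s = w_σ and the PDE becomes the heat equation w_σ = w_ηη on η ∈ ℝ.
Initial data: w(η,0) = u(η,0) = sin(η) - 3sin(2η). Each mode sin(nη) decays as exp(-n²σ) on ℝ, so w(η,σ) = Σ c_n exp(-n²σ) sin(nη) with c_1=1, c_2=-3: w(η,σ) = exp(-σ)sin(η) - 3exp(-4σ)sin(2η).
Substituting back: u(s,t) = w(s - 2t, t).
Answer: u(s, t) = exp(-t)sin(s - 2t) - 3exp(-4t)sin(2s - 4t)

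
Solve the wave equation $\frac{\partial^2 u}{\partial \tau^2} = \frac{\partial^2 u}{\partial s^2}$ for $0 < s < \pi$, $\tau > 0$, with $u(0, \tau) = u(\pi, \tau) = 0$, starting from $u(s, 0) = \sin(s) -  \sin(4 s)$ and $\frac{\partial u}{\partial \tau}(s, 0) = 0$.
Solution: Using separation of variables $u = X(s)T(\tau)$:
Eigenfunctions: $\sin(ns)$, $n = 1, 2, 3, \ldots$
General solution: $u(s, \tau) = \sum [A_n \cos(n \tau) + B_n \sin(n \tau)] \sin(ns)$
From $u(s,0) = \sin(s) - \sin(4 s)$: $A_1=1, A_4=-1$. From $u_{\tau}(s,0) = 0$: all $B_n = 0$.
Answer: $u(s, \tau) = \sin(s) \cos(\tau) -  \sin(4 s) \cos(4 \tau)$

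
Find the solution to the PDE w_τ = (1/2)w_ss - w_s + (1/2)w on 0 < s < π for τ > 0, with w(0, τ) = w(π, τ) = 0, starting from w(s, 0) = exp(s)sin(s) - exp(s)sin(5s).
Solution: Substitute w = exp(s)u, i.e. u = exp(-s)w.
By the product rule, w_s = exp(s)(u_s + u), w_ss = exp(s)(u_ss + 2u_s + u), w_τ = exp(s)u_τ.
Substituting into the PDE and dividing by exp(s): u_τ = (1/2)(u_ss + 2u_s + u) - (u_s + u) + (1/2)u.
The lower-order terms cancel, leaving the standard heat equation u_τ = (1/2)u_ss.
Initial data for u: u(s,0) = exp(-s)w(s,0) = sin(s) - sin(5s). The boundary conditions carry over: u(0,τ) = u(π,τ) = 0.
Solve for u:
  Using separation of variables u = X(s)T(τ):
  Eigenfunctions: sin(ns), n = 1, 2, 3, ...
  General solution: u(s, τ) = Σ c_n sin(ns) exp(-n² τ/2)
  Matching u(s,0) = sin(s) - sin(5s) term by term: c_1=1, c_5=-1.
Hence u(s,τ) = exp(-τ/2)sin(s) - exp(-25τ/2)sin(5s).
Transform back: w(s,τ) = exp(s)u(s,τ).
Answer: w(s, τ) = exp(s)exp(-τ/2)sin(s) - exp(s)exp(-25τ/2)sin(5s)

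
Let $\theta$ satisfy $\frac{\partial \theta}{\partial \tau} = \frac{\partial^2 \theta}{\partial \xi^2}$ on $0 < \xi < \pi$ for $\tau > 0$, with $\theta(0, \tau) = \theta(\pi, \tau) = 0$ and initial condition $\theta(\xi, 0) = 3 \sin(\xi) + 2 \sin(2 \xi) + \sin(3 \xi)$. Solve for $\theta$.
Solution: Separating variables: $\theta = \sum c_n e^{-n^2\tau} \sin(n\xi)$. From $\theta(\xi,0) = 3 \sin(\xi) + 2 \sin(2 \xi) + \sin(3 \xi)$: $c_1=3, c_2=2, c_3=1$.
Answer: $\theta(\xi, \tau) = 3 e^{-\tau} \sin(\xi) + 2 e^{-4 \tau} \sin(2 \xi) + e^{-9 \tau} \sin(3 \xi)$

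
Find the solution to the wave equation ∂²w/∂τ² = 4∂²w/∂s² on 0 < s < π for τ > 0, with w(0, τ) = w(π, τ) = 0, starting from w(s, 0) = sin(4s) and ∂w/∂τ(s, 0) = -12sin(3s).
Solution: Separating variables: w = Σ [A_n cos(ω_n τ) + B_n sin(ω_n τ)] sin(ns), ω_n = 2n. From ICs (B_n = velocity coefficient / ω_n): A_4=1, B_3=-2.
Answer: w(s, τ) = -2sin(3s)sin(6τ) + sin(4s)cos(8τ)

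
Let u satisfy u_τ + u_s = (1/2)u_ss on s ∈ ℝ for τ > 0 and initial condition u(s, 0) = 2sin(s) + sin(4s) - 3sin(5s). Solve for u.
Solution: Moving frame: η = s - τ, σ = τ, u = w(η,σ), so u_τ = w_σ - w_η and u_ss = w_ηη.
Hence u_τ + u_s = w_σ and the PDE becomes the heat equation w_σ = (1/2)w_ηη on η ∈ ℝ.
Initial data: w(η,0) = u(η,0) = 2sin(η) + sin(4η) - 3sin(5η). Each mode sin(nη) decays as exp(-n²σ/2) on ℝ, so w(η,σ) = Σ c_n exp(-n²σ/2) sin(nη) with c_1=2, c_4=1, c_5=-3: w(η,σ) = exp(-8σ)sin(4η) + 2exp(-σ/2)sin(η) - 3exp(-25σ/2)sin(5η).
Substituting back: u(s,τ) = w(s - τ, τ).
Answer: u(s, τ) = exp(-8τ)sin(4s - 4τ) + 2exp(-τ/2)sin(s - τ) - 3exp(-25τ/2)sin(5s - 5τ)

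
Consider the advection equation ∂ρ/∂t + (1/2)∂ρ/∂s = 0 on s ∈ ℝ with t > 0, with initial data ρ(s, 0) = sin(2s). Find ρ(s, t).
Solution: By method of characteristics (waves move right with speed 1/2):
Along characteristics s - (1/2)t = const, ρ is constant, so ρ(s,t) = f(s - (1/2)t) with f = ρ(·, 0).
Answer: ρ(s, t) = sin(2s - t)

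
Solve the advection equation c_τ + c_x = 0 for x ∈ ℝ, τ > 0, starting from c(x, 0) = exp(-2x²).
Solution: By characteristics (dx/dτ = 1), c(x,τ) = f(x - τ) with f = c(·, 0).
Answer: c(x, τ) = exp(-2(x - τ)²)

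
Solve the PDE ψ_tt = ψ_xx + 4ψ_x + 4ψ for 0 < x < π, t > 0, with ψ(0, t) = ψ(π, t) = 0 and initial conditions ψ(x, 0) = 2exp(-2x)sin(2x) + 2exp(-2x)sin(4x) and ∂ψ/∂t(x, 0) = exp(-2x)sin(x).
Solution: Substitute ψ = exp(-2x)u, i.e. u = exp(2x)ψ.
By the product rule, ψ_x = exp(-2x)(u_x - 2u), ψ_xx = exp(-2x)(u_xx - 4u_x + 4u), ψ_tt = exp(-2x)u_tt.
Substituting into the PDE and dividing by exp(-2x): u_tt = (u_xx - 4u_x + 4u) + 4(u_x - 2u) + 4u.
The lower-order terms cancel, leaving the standard wave equation u_tt = u_xx.
Initial data for u: u(x,0) = exp(2x)ψ(x,0) = 2sin(2x) + 2sin(4x); u_t(x,0) = exp(2x)ψ_t(x,0) = sin(x). The boundary conditions carry over: u(0,t) = u(π,t) = 0.
Solve for u:
  Using separation of variables u = X(x)T(t):
  Eigenfunctions: sin(nx), n = 1, 2, 3, ...
  General solution: u(x, t) = Σ [A_n cos(n t) + B_n sin(n t)] sin(nx)
  From u(x,0) = 2sin(2x) + 2sin(4x): A_2=2, A_4=2. From u_t(x,0) = sin(x), using u_t(x,0) = Σ ω_n B_n sin(nx) with ω_n = n: B_1 = 1/1 = 1.
Hence u(x,t) = sin(t)sin(x) + 2sin(2x)cos(2t) + 2sin(4x)cos(4t).
Transform back: ψ(x,t) = exp(-2x)u(x,t).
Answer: ψ(x, t) = exp(-2x)sin(t)sin(x) + 2exp(-2x)sin(2x)cos(2t) + 2exp(-2x)sin(4x)cos(4t)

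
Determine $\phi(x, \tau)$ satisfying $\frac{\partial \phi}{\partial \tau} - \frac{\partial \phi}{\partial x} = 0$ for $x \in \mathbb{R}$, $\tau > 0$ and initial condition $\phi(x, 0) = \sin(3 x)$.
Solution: By characteristics ($dx/d\tau = -1$), $\phi(x,\tau) = f(x + \tau)$ with $f = \phi( \cdot , 0)$.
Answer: $\phi(x, \tau) = \sin(3 \tau + 3 x)$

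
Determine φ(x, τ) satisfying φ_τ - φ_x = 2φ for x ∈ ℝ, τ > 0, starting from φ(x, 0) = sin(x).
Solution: Substitute φ = exp(2τ)u.
Then φ_τ = exp(2τ)(u_τ + 2u), φ_x = exp(2τ)u_x; substituting and dividing by exp(2τ), the lower-order terms cancel: u_τ - u_x = 0 (standard advection equation).
Data for u: u(x,0) = φ(x,0) = sin(x).
By characteristics (dx/dτ = -1), u(x,τ) = f(x + τ) with f = u(·, 0).
So u(x,τ) = sin(x + τ), and φ(x,τ) = exp(2τ)u(x,τ).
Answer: φ(x, τ) = exp(2τ)sin(x + τ)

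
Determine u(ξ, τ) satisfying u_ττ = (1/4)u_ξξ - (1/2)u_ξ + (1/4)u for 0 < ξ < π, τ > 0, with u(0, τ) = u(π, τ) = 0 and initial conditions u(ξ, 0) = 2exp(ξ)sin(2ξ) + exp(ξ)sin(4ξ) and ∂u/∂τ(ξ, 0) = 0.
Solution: Substitute u = exp(ξ)w, i.e. w = exp(-ξ)u.
By the product rule, u_ξ = exp(ξ)(w_ξ + w), u_ξξ = exp(ξ)(w_ξξ + 2w_ξ + w), u_ττ = exp(ξ)w_ττ.
Substituting into the PDE and dividing by exp(ξ): w_ττ = (1/4)(w_ξξ + 2w_ξ + w) - (1/2)(w_ξ + w) + (1/4)w.
The lower-order terms cancel, leaving the standard wave equation w_ττ = (1/4)w_ξξ.
Initial data for w: w(ξ,0) = exp(-ξ)u(ξ,0) = 2sin(2ξ) + sin(4ξ); w_τ(ξ,0) = exp(-ξ)u_τ(ξ,0) = 0. The boundary conditions carry over: w(0,τ) = w(π,τ) = 0.
Solve for w:
  Using separation of variables w = X(ξ)T(τ):
  Eigenfunctions: sin(nξ), n = 1, 2, 3, ...
  General solution: w(ξ, τ) = Σ [A_n cos(n τ/2) + B_n sin(n τ/2)] sin(nξ)
  From w(ξ,0) = 2sin(2ξ) + sin(4ξ): A_2=2, A_4=1. From w_τ(ξ,0) = 0: all B_n = 0.
Hence w(ξ,τ) = 2sin(2ξ)cos(τ) + sin(4ξ)cos(2τ).
Transform back: u(ξ,τ) = exp(ξ)w(ξ,τ).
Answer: u(ξ, τ) = 2exp(ξ)sin(2ξ)cos(τ) + exp(ξ)sin(4ξ)cos(2τ)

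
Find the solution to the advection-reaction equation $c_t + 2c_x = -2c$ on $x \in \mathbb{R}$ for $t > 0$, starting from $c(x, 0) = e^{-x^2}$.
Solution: Substitute $c = e^{-2t}u$, i.e. $u = e^{2t}c$.
By the product rule, $c_t = e^{-2t}(u_t - 2u)$, $c_x = e^{-2t}u_x$.
Substituting into the PDE and dividing by $e^{-2t}$: $u_t - 2u + 2u_x = -2u$.
The lower-order terms cancel, leaving the standard advection equation $u_t + 2u_x = 0$.
Initial data for $u$: $u(x,0) = c(x,0) = e^{-x^2}$.
Solve for $u$:
  By method of characteristics (waves move right with speed 2):
  Along characteristics $x - 2t =$ const, $u$ is constant, so $u(x,t) = f(x - 2t)$ with $f = u( \cdot , 0)$.
Hence $u(x,t) = e^{-(-2 t + x)^2}$.
Transform back: $c(x,t) = e^{-2t}u(x,t)$.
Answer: $c(x, t) = e^{-2 t} e^{-(-2 t + x)^2}$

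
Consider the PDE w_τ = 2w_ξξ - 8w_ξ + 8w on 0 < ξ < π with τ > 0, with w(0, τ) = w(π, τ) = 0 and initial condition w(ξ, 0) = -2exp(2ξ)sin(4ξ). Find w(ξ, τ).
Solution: Substitute w = exp(2ξ)u, i.e. u = exp(-2ξ)w.
By the product rule, w_ξ = exp(2ξ)(u_ξ + 2u), w_ξξ = exp(2ξ)(u_ξξ + 4u_ξ + 4u), w_τ = exp(2ξ)u_τ.
Substituting into the PDE and dividing by exp(2ξ): u_τ = 2(u_ξξ + 4u_ξ + 4u) - 8(u_ξ + 2u) + 8u.
The lower-order terms cancel, leaving the standard heat equation u_τ = 2u_ξξ.
Initial data for u: u(ξ,0) = exp(-2ξ)w(ξ,0) = -2sin(4ξ). The boundary conditions carry over: u(0,τ) = u(π,τ) = 0.
Solve for u:
  Using separation of variables u = X(ξ)T(τ):
  Eigenfunctions: sin(nξ), n = 1, 2, 3, ...
  General solution: u(ξ, τ) = Σ c_n sin(nξ) exp(-2n² τ)
  Matching u(ξ,0) = -2sin(4ξ) term by term: c_4=-2.
Hence u(ξ,τ) = -2exp(-32τ)sin(4ξ).
Transform back: w(ξ,τ) = exp(2ξ)u(ξ,τ).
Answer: w(ξ, τ) = -2exp(2ξ)exp(-32τ)sin(4ξ)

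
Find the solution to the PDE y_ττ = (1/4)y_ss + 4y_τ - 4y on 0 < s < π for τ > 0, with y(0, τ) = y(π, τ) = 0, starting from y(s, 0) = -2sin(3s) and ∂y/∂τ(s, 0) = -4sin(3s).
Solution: Substitute y = exp(2τ)u, i.e. u = exp(-2τ)y.
By the product rule, y_τ = exp(2τ)(u_τ + 2u), y_ττ = exp(2τ)(u_ττ + 4u_τ + 4u), y_ss = exp(2τ)u_ss.
Substituting into the PDE and dividing by exp(2τ): u_ττ + 4u_τ + 4u = (1/4)u_ss + 4(u_τ + 2u) - 4u.
The lower-order terms cancel, leaving the standard wave equation u_ττ = (1/4)u_ss.
Initial data for u: u(s,0) = y(s,0) = -2sin(3s); u_τ(s,0) = y_τ(s,0) - 2y(s,0) = 0. The boundary conditions carry over: u(0,τ) = u(π,τ) = 0.
Solve for u:
  Using separation of variables u = X(s)T(τ):
  Eigenfunctions: sin(ns), n = 1, 2, 3, ...
  General solution: u(s, τ) = Σ [A_n cos(n τ/2) + B_n sin(n τ/2)] sin(ns)
  From u(s,0) = -2sin(3s): A_3=-2. From u_τ(s,0) = 0: all B_n = 0.
Hence u(s,τ) = -2sin(3s)cos(3τ/2).
Transform back: y(s,τ) = exp(2τ)u(s,τ).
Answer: y(s, τ) = -2exp(2τ)sin(3s)cos(3τ/2)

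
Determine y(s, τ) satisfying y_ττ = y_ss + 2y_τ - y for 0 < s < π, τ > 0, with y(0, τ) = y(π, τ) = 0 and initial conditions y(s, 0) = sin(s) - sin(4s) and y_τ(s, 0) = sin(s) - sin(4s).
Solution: Substitute y = exp(τ)u, i.e. u = exp(-τ)y.
By the product rule, y_τ = exp(τ)(u_τ + u), y_ττ = exp(τ)(u_ττ + 2u_τ + u), y_ss = exp(τ)u_ss.
Substituting into the PDE and dividing by exp(τ): u_ττ + 2u_τ + u = u_ss + 2(u_τ + u) - u.
The lower-order terms cancel, leaving the standard wave equation u_ττ = u_ss.
Initial data for u: u(s,0) = y(s,0) = sin(s) - sin(4s); u_τ(s,0) = y_τ(s,0) - y(s,0) = 0. The boundary conditions carry over: u(0,τ) = u(π,τ) = 0.
Solve for u:
  Using separation of variables u = X(s)T(τ):
  Eigenfunctions: sin(ns), n = 1, 2, 3, ...
  General solution: u(s, τ) = Σ [A_n cos(n τ) + B_n sin(n τ)] sin(ns)
  From u(s,0) = sin(s) - sin(4s): A_1=1, A_4=-1. From u_τ(s,0) = 0: all B_n = 0.
Hence u(s,τ) = sin(s)cos(τ) - sin(4s)cos(4τ).
Transform back: y(s,τ) = exp(τ)u(s,τ).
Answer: y(s, τ) = exp(τ)sin(s)cos(τ) - exp(τ)sin(4s)cos(4τ)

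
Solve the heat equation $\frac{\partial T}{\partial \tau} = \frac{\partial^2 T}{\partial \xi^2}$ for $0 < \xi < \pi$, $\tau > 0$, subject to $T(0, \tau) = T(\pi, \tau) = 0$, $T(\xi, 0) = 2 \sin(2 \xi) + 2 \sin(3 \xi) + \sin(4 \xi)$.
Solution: Separating variables: $T = \sum c_n e^{-n^2\tau} \sin(n\xi)$. From $T(\xi,0) = 2 \sin(2 \xi) + 2 \sin(3 \xi) + \sin(4 \xi)$: $c_2=2, c_3=2, c_4=1$.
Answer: $T(\xi, \tau) = 2 e^{-4 \tau} \sin(2 \xi) + 2 e^{-9 \tau} \sin(3 \xi) + e^{-16 \tau} \sin(4 \xi)$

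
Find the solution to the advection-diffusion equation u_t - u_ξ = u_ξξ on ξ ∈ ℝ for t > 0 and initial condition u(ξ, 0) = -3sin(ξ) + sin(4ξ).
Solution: Change to a moving frame: let η = ξ + t, σ = t and write u(ξ,t) = w(η,σ).
By the chain rule u_t = w_σ + w_η, u_ξ = w_η, u_ξξ = w_ηη.
Then u_t - u_ξ = w_σ: the advection term cancels and the PDE becomes the heat equation w_σ = w_ηη on η ∈ ℝ.
Initial data: w(η,0) = u(η,0) = -3sin(η) + sin(4η).
On η ∈ ℝ each mode satisfies (sin(nη))″ = -n² sin(nη), so exp(-n²σ) sin(nη) solves the heat equation; by superposition w(η,σ) = Σ c_n exp(-n²σ) sin(nη).
Reading off the coefficients: c_1=-3, c_4=1, so w(η,σ) = -3exp(-σ)sin(η) + exp(-16σ)sin(4η).
Substituting back η = ξ + t, σ = t: u(ξ,t) = w(ξ + t, t).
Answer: u(ξ, t) = -3exp(-t)sin(t + ξ) + exp(-16t)sin(4t + 4ξ)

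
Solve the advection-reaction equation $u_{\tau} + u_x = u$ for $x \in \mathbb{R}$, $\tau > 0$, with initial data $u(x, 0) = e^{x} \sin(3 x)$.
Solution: Substitute $u = e^{x}w$, i.e. $w = e^{-x}u$.
By the product rule, $u_x = e^{x}(w_x + w)$, $u_{\tau} = e^{x}w_{\tau}$.
Substituting into the PDE and dividing by $e^{x}$: $w_{\tau} + (w_x + w) = w$.
The lower-order terms cancel, leaving the standard advection equation $w_{\tau} + w_x = 0$.
Initial data for $w$: $w(x,0) = e^{-x}u(x,0) = \sin(3 x)$.
Solve for $w$:
  By method of characteristics (waves move right with speed 1):
  Along characteristics $x - \tau =$ const, $w$ is constant, so $w(x,\tau) = f(x - \tau)$ with $f = w( \cdot , 0)$.
Hence $w(x,\tau) = \sin(3 x - 3 \tau)$.
Transform back: $u(x,\tau) = e^{x}w(x,\tau)$.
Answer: $u(x, \tau) = - e^{x} \sin(3 \tau - 3 x)$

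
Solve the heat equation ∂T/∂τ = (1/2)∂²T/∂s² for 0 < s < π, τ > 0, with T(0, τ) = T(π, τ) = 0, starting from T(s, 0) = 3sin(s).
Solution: Using separation of variables T = X(s)G(τ):
Eigenfunctions: sin(ns), n = 1, 2, 3, ...
General solution: T(s, τ) = Σ c_n sin(ns) exp(-n² τ/2)
Matching T(s,0) = 3sin(s) term by term: c_1=3.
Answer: T(s, τ) = 3exp(-τ/2)sin(s)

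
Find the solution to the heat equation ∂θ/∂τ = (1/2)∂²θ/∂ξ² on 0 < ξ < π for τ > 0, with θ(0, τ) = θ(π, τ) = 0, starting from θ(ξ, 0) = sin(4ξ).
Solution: Using separation of variables θ = X(ξ)G(τ):
Eigenfunctions: sin(nξ), n = 1, 2, 3, ...
General solution: θ(ξ, τ) = Σ c_n sin(nξ) exp(-n² τ/2)
Matching θ(ξ,0) = sin(4ξ) term by term: c_4=1.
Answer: θ(ξ, τ) = exp(-8τ)sin(4ξ)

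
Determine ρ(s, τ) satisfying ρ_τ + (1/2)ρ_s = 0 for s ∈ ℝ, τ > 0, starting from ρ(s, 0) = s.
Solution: By characteristics (ds/dτ = 1/2), ρ(s,τ) = f(s - (1/2)τ) with f = ρ(·, 0).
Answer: ρ(s, τ) = s - (1/2)τ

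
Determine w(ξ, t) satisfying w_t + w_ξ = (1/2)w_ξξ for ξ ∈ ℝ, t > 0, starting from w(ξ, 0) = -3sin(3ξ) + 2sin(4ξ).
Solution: Change to a moving frame: let η = ξ - t, σ = t and write w(ξ,t) = u(η,σ).
By the chain rule w_t = u_σ - u_η, w_ξ = u_η, w_ξξ = u_ηη.
Then w_t + w_ξ = u_σ: the advection term cancels and the PDE becomes the heat equation u_σ = (1/2)u_ηη on η ∈ ℝ.
Initial data: u(η,0) = w(η,0) = -3sin(3η) + 2sin(4η).
On η ∈ ℝ each mode satisfies (sin(nη))″ = -n² sin(nη), so exp(-n²σ/2) sin(nη) solves the heat equation; by superposition u(η,σ) = Σ c_n exp(-n²σ/2) sin(nη).
Reading off the coefficients: c_3=-3, c_4=2, so u(η,σ) = 2exp(-8σ)sin(4η) - 3exp(-9σ/2)sin(3η).
Substituting back η = ξ - t, σ = t: w(ξ,t) = u(ξ - t, t).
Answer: w(ξ, t) = -2exp(-8t)sin(4t - 4ξ) + 3exp(-9t/2)sin(3t - 3ξ)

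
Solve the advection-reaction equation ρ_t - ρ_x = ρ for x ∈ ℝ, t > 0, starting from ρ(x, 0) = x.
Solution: Substitute ρ = exp(t)u.
Then ρ_t = exp(t)(u_t + u), ρ_x = exp(t)u_x; substituting and dividing by exp(t), the lower-order terms cancel: u_t - u_x = 0 (standard advection equation).
Data for u: u(x,0) = ρ(x,0) = x.
By characteristics (dx/dt = -1), u(x,t) = f(x + t) with f = u(·, 0).
So u(x,t) = t + x, and ρ(x,t) = exp(t)u(x,t).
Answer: ρ(x, t) = texp(t) + xexp(t)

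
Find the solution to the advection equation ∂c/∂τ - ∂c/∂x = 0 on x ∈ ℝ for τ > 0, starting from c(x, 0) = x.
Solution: By method of characteristics (waves move left with speed 1):
Along characteristics x + τ = const, c is constant, so c(x,τ) = f(x + τ) with f = c(·, 0).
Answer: c(x, τ) = x + τ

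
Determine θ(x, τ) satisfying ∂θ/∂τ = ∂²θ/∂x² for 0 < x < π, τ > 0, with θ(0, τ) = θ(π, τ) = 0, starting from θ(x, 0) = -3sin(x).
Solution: Using separation of variables θ = X(x)G(τ):
Eigenfunctions: sin(nx), n = 1, 2, 3, ...
General solution: θ(x, τ) = Σ c_n sin(nx) exp(-n² τ)
Matching θ(x,0) = -3sin(x) term by term: c_1=-3.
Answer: θ(x, τ) = -3exp(-τ)sin(x)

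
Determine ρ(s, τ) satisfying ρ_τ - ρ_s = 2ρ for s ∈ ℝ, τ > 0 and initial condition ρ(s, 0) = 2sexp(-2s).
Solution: Substitute ρ = exp(-2s)u.
Then ρ_s = exp(-2s)(u_s - 2u), ρ_τ = exp(-2s)u_τ; substituting and dividing by exp(-2s), the lower-order terms cancel: u_τ - u_s = 0 (standard advection equation).
Data for u: u(s,0) = exp(2s)ρ(s,0) = 2s.
By characteristics (ds/dτ = -1), u(s,τ) = f(s + τ) with f = u(·, 0).
So u(s,τ) = 2s + 2τ, and ρ(s,τ) = exp(-2s)u(s,τ).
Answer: ρ(s, τ) = 2sexp(-2s) + 2τexp(-2s)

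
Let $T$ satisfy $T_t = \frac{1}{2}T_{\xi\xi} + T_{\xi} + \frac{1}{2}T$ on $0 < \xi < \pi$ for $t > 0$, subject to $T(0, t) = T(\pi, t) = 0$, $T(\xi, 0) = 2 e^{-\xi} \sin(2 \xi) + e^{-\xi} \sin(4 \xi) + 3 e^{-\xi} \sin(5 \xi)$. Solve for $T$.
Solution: Substitute $T = e^{-\xi}u$.
Then $T_{\xi} = e^{-\xi}(u_{\xi} - u)$, $T_{\xi\xi} = e^{-\xi}(u_{\xi\xi} - 2u_{\xi} + u)$, $T_t = e^{-\xi}u_t$; substituting and dividing by $e^{-\xi}$, the lower-order terms cancel: $u_t = \frac{1}{2}u_{\xi\xi}$ (standard heat equation).
Data for $u$: $u(\xi,0) = e^{\xi}T(\xi,0) = 2 \sin(2 \xi) + \sin(4 \xi) + 3 \sin(5 \xi)$. The boundary conditions carry over: $u(0,t) = u(\pi,t) = 0$.
Separating variables: $u = \sum c_n e^{-n^2t/2} \sin(n\xi)$. From $u(\xi,0) = 2 \sin(2 \xi) + \sin(4 \xi) + 3 \sin(5 \xi)$: $c_2=2, c_4=1, c_5=3$.
So $u(\xi,t) = 2 e^{-2 t} \sin(2 \xi) + e^{-8 t} \sin(4 \xi) + 3 e^{-25 t/2} \sin(5 \xi)$, and $T(\xi,t) = e^{-\xi}u(\xi,t)$.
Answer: $T(\xi, t) = 2 e^{-\xi} e^{-2 t} \sin(2 \xi) + e^{-\xi} e^{-8 t} \sin(4 \xi) + 3 e^{-\xi} e^{-25 t/2} \sin(5 \xi)$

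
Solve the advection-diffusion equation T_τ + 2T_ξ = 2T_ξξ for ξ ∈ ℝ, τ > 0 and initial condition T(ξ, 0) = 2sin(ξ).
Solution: Moving frame: η = ξ - 2τ, σ = τ, T = u(η,σ), so T_τ = u_σ - 2u_η and T_ξξ = u_ηη.
Hence T_τ + 2T_ξ = u_σ and the PDE becomes the heat equation u_σ = 2u_ηη on η ∈ ℝ.
Initial data: u(η,0) = T(η,0) = 2sin(η). Each mode sin(nη) decays as exp(-2n²σ) on ℝ, so u(η,σ) = Σ c_n exp(-2n²σ) sin(nη) with c_1=2: u(η,σ) = 2exp(-2σ)sin(η).
Substituting back: T(ξ,τ) = u(ξ - 2τ, τ).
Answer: T(ξ, τ) = 2exp(-2τ)sin(ξ - 2τ)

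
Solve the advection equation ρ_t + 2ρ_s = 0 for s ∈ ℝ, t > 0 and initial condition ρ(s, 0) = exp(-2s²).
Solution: By method of characteristics (waves move right with speed 2):
Along characteristics s - 2t = const, ρ is constant, so ρ(s,t) = f(s - 2t) with f = ρ(·, 0).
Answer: ρ(s, t) = exp(-2(s - 2t)²)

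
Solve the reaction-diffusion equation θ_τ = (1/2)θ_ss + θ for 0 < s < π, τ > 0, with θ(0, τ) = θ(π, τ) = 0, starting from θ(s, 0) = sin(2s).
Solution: Substitute θ = exp(τ)u, i.e. u = exp(-τ)θ.
By the product rule, θ_τ = exp(τ)(u_τ + u), θ_ss = exp(τ)u_ss.
Substituting into the PDE and dividing by exp(τ): u_τ + u = (1/2)u_ss + u.
The lower-order terms cancel, leaving the standard heat equation u_τ = (1/2)u_ss.
Initial data for u: u(s,0) = θ(s,0) = sin(2s). The boundary conditions carry over: u(0,τ) = u(π,τ) = 0.
Solve for u:
  Using separation of variables u = X(s)G(τ):
  Eigenfunctions: sin(ns), n = 1, 2, 3, ...
  General solution: u(s, τ) = Σ c_n sin(ns) exp(-n² τ/2)
  Matching u(s,0) = sin(2s) term by term: c_2=1.
Hence u(s,τ) = exp(-2τ)sin(2s).
Transform back: θ(s,τ) = exp(τ)u(s,τ).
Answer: θ(s, τ) = exp(-τ)sin(2s)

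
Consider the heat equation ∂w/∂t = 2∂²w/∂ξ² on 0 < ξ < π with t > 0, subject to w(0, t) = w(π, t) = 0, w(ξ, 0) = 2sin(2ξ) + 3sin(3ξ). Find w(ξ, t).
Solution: Using separation of variables w = X(ξ)T(t):
Eigenfunctions: sin(nξ), n = 1, 2, 3, ...
General solution: w(ξ, t) = Σ c_n sin(nξ) exp(-2n² t)
Matching w(ξ,0) = 2sin(2ξ) + 3sin(3ξ) term by term: c_2=2, c_3=3.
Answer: w(ξ, t) = 2exp(-8t)sin(2ξ) + 3exp(-18t)sin(3ξ)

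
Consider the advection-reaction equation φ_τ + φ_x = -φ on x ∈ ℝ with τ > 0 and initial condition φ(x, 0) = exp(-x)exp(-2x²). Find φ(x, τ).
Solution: Substitute φ = exp(-x)u.
Then φ_x = exp(-x)(u_x - u), φ_τ = exp(-x)u_τ; substituting and dividing by exp(-x), the lower-order terms cancel: u_τ + u_x = 0 (standard advection equation).
Data for u: u(x,0) = exp(x)φ(x,0) = exp(-2x²).
By characteristics (dx/dτ = 1), u(x,τ) = f(x - τ) with f = u(·, 0).
So u(x,τ) = exp(-2(x - τ)²), and φ(x,τ) = exp(-x)u(x,τ).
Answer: φ(x, τ) = exp(-x)exp(-2(x - τ)²)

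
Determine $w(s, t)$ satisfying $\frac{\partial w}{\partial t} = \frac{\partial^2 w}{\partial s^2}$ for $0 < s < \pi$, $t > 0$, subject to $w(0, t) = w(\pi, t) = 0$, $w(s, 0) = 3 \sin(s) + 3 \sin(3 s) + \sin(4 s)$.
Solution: Using separation of variables $w = X(s)T(t)$:
Eigenfunctions: $\sin(ns)$, $n = 1, 2, 3, \ldots$
General solution: $w(s, t) = \sum c_n \sin(ns) e^{-n^2 t}$
Matching $w(s,0) = 3 \sin(s) + 3 \sin(3 s) + \sin(4 s)$ term by term: $c_1=3, c_3=3, c_4=1$.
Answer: $w(s, t) = 3 e^{-t} \sin(s) + 3 e^{-9 t} \sin(3 s) + e^{-16 t} \sin(4 s)$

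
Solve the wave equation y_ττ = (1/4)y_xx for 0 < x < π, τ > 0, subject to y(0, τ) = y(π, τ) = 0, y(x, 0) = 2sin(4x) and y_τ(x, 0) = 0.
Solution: Using separation of variables y = X(x)T(τ):
Eigenfunctions: sin(nx), n = 1, 2, 3, ...
General solution: y(x, τ) = Σ [A_n cos(n τ/2) + B_n sin(n τ/2)] sin(nx)
From y(x,0) = 2sin(4x): A_4=2. From y_τ(x,0) = 0: all B_n = 0.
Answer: y(x, τ) = 2sin(4x)cos(2τ)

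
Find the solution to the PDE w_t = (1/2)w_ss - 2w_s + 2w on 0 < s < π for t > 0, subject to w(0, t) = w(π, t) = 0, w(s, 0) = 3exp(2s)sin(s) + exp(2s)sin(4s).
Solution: Substitute w = exp(2s)u, i.e. u = exp(-2s)w.
By the product rule, w_s = exp(2s)(u_s + 2u), w_ss = exp(2s)(u_ss + 4u_s + 4u), w_t = exp(2s)u_t.
Substituting into the PDE and dividing by exp(2s): u_t = (1/2)(u_ss + 4u_s + 4u) - 2(u_s + 2u) + 2u.
The lower-order terms cancel, leaving the standard heat equation u_t = (1/2)u_ss.
Initial data for u: u(s,0) = exp(-2s)w(s,0) = 3sin(s) + sin(4s). The boundary conditions carry over: u(0,t) = u(π,t) = 0.
Solve for u:
  Using separation of variables u = X(s)T(t):
  Eigenfunctions: sin(ns), n = 1, 2, 3, ...
  General solution: u(s, t) = Σ c_n sin(ns) exp(-n² t/2)
  Matching u(s,0) = 3sin(s) + sin(4s) term by term: c_1=3, c_4=1.
Hence u(s,t) = exp(-8t)sin(4s) + 3exp(-t/2)sin(s).
Transform back: w(s,t) = exp(2s)u(s,t).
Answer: w(s, t) = exp(2s)exp(-8t)sin(4s) + 3exp(2s)exp(-t/2)sin(s)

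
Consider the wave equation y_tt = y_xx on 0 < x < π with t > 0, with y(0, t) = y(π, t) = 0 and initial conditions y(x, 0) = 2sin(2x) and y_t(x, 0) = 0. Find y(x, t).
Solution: Separating variables: y = Σ [A_n cos(ω_n t) + B_n sin(ω_n t)] sin(nx), ω_n = n. From ICs: A_2=2.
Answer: y(x, t) = 2sin(2x)cos(2t)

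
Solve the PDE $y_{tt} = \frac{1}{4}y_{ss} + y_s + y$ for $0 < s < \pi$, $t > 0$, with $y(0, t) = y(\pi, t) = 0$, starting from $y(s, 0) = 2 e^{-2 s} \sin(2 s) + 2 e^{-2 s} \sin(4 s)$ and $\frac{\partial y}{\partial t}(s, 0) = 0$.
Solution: Substitute $y = e^{-2s}u$.
Then $y_s = e^{-2s}(u_s - 2u)$, $y_{ss} = e^{-2s}(u_{ss} - 4u_s + 4u)$, $y_{tt} = e^{-2s}u_{tt}$; substituting and dividing by $e^{-2s}$, the lower-order terms cancel: $u_{tt} = \frac{1}{4}u_{ss}$ (standard wave equation).
Data for $u$: $u(s,0) = e^{2s}y(s,0) = 2 \sin(2 s) + 2 \sin(4 s)$; $u_t(s,0) = e^{2s}y_t(s,0) = 0$. The boundary conditions carry over: $u(0,t) = u(\pi,t) = 0$.
Separating variables: $u = \sum [A_n \cos(\omega_n t) + B_n \sin(\omega_n t)] \sin(ns)$, $\omega_n = n/2$. From ICs: $A_2=2, A_4=2$.
So $u(s,t) = 2 \sin(2 s) \cos(t) + 2 \sin(4 s) \cos(2 t)$, and $y(s,t) = e^{-2s}u(s,t)$.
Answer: $y(s, t) = 2 e^{-2 s} \sin(2 s) \cos(t) + 2 e^{-2 s} \sin(4 s) \cos(2 t)$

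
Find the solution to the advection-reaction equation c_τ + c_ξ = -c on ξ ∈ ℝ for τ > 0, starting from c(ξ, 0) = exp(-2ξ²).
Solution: Substitute c = exp(-τ)u, i.e. u = exp(τ)c.
By the product rule, c_τ = exp(-τ)(u_τ - u), c_ξ = exp(-τ)u_ξ.
Substituting into the PDE and dividing by exp(-τ): u_τ - u + u_ξ = -u.
The lower-order terms cancel, leaving the standard advection equation u_τ + u_ξ = 0.
Initial data for u: u(ξ,0) = c(ξ,0) = exp(-2ξ²).
Solve for u:
  By method of characteristics (waves move right with speed 1):
  Along characteristics ξ - τ = const, u is constant, so u(ξ,τ) = f(ξ - τ) with f = u(·, 0).
Hence u(ξ,τ) = exp(-2(ξ - τ)²).
Transform back: c(ξ,τ) = exp(-τ)u(ξ,τ).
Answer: c(ξ, τ) = exp(-τ)exp(-2(ξ - τ)²)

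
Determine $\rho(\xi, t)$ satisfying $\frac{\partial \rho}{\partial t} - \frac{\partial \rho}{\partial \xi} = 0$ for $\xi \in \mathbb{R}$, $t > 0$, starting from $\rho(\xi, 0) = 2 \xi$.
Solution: By characteristics ($d\xi/dt = -1$), $\rho(\xi,t) = f(\xi + t)$ with $f = \rho( \cdot , 0)$.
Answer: $\rho(\xi, t) = 2 \xi + 2 t$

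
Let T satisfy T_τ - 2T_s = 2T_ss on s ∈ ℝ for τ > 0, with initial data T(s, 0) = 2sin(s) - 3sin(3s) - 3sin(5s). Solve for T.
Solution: Change to a moving frame: let η = s + 2τ, σ = τ and write T(s,τ) = u(η,σ).
By the chain rule T_τ = u_σ + 2u_η, T_s = u_η, T_ss = u_ηη.
Then T_τ - 2T_s = u_σ: the advection term cancels and the PDE becomes the heat equation u_σ = 2u_ηη on η ∈ ℝ.
Initial data: u(η,0) = T(η,0) = 2sin(η) - 3sin(3η) - 3sin(5η).
On η ∈ ℝ each mode satisfies (sin(nη))″ = -n² sin(nη), so exp(-2n²σ) sin(nη) solves the heat equation; by superposition u(η,σ) = Σ c_n exp(-2n²σ) sin(nη).
Reading off the coefficients: c_1=2, c_3=-3, c_5=-3, so u(η,σ) = 2exp(-2σ)sin(η) - 3exp(-18σ)sin(3η) - 3exp(-50σ)sin(5η).
Substituting back η = s + 2τ, σ = τ: T(s,τ) = u(s + 2τ, τ).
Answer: T(s, τ) = 2exp(-2τ)sin(s + 2τ) - 3exp(-18τ)sin(3s + 6τ) - 3exp(-50τ)sin(5s + 10τ)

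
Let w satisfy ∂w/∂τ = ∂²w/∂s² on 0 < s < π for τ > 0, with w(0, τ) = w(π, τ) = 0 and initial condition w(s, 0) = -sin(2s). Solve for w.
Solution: Using separation of variables w = X(s)T(τ):
Eigenfunctions: sin(ns), n = 1, 2, 3, ...
General solution: w(s, τ) = Σ c_n sin(ns) exp(-n² τ)
Matching w(s,0) = -sin(2s) term by term: c_2=-1.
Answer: w(s, τ) = -exp(-4τ)sin(2s)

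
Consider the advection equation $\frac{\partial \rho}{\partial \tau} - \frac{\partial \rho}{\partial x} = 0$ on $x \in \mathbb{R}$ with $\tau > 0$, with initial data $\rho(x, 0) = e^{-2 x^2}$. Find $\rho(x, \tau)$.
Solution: By method of characteristics (waves move left with speed 1):
Along characteristics $x + \tau =$ const, $\rho$ is constant, so $\rho(x,\tau) = f(x + \tau)$ with $f = \rho( \cdot , 0)$.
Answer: $\rho(x, \tau) = e^{-2 (\tau + x)^2}$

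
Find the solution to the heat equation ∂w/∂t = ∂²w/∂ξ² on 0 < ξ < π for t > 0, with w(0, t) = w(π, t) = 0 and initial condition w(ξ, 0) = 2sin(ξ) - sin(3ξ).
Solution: Using separation of variables w = X(ξ)T(t):
Eigenfunctions: sin(nξ), n = 1, 2, 3, ...
General solution: w(ξ, t) = Σ c_n sin(nξ) exp(-n² t)
Matching w(ξ,0) = 2sin(ξ) - sin(3ξ) term by term: c_1=2, c_3=-1.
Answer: w(ξ, t) = 2exp(-t)sin(ξ) - exp(-9t)sin(3ξ)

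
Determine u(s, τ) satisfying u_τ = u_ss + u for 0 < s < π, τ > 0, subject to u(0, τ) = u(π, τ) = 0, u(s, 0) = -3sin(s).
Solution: Substitute u = exp(τ)w, i.e. w = exp(-τ)u.
By the product rule, u_τ = exp(τ)(w_τ + w), u_ss = exp(τ)w_ss.
Substituting into the PDE and dividing by exp(τ): w_τ + w = w_ss + w.
The lower-order terms cancel, leaving the standard heat equation w_τ = w_ss.
Initial data for w: w(s,0) = u(s,0) = -3sin(s). The boundary conditions carry over: w(0,τ) = w(π,τ) = 0.
Solve for w:
  Using separation of variables w = X(s)T(τ):
  Eigenfunctions: sin(ns), n = 1, 2, 3, ...
  General solution: w(s, τ) = Σ c_n sin(ns) exp(-n² τ)
  Matching w(s,0) = -3sin(s) term by term: c_1=-3.
Hence w(s,τ) = -3exp(-τ)sin(s).
Transform back: u(s,τ) = exp(τ)w(s,τ).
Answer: u(s, τ) = -3sin(s)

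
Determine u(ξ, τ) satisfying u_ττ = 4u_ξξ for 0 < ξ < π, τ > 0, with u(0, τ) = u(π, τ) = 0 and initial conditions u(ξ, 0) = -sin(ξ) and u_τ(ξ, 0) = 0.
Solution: Separating variables: u = Σ [A_n cos(ω_n τ) + B_n sin(ω_n τ)] sin(nξ), ω_n = 2n. From ICs: A_1=-1.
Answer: u(ξ, τ) = -sin(ξ)cos(2τ)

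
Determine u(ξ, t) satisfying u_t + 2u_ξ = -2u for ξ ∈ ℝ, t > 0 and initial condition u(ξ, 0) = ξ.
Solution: Substitute u = exp(-2t)w.
Then u_t = exp(-2t)(w_t - 2w), u_ξ = exp(-2t)w_ξ; substituting and dividing by exp(-2t), the lower-order terms cancel: w_t + 2w_ξ = 0 (standard advection equation).
Data for w: w(ξ,0) = u(ξ,0) = ξ.
By characteristics (dξ/dt = 2), w(ξ,t) = f(ξ - 2t) with f = w(·, 0).
So w(ξ,t) = -2t + ξ, and u(ξ,t) = exp(-2t)w(ξ,t).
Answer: u(ξ, t) = -2texp(-2t) + ξexp(-2t)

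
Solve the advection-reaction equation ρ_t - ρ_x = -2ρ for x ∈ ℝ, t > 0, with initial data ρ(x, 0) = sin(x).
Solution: Substitute ρ = exp(-2t)u, i.e. u = exp(2t)ρ.
By the product rule, ρ_t = exp(-2t)(u_t - 2u), ρ_x = exp(-2t)u_x.
Substituting into the PDE and dividing by exp(-2t): u_t - 2u - u_x = -2u.
The lower-order terms cancel, leaving the standard advection equation u_t - u_x = 0.
Initial data for u: u(x,0) = ρ(x,0) = sin(x).
Solve for u:
  By method of characteristics (waves move left with speed 1):
  Along characteristics x + t = const, u is constant, so u(x,t) = f(x + t) with f = u(·, 0).
Hence u(x,t) = sin(t + x).
Transform back: ρ(x,t) = exp(-2t)u(x,t).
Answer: ρ(x, t) = exp(-2t)sin(t + x)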